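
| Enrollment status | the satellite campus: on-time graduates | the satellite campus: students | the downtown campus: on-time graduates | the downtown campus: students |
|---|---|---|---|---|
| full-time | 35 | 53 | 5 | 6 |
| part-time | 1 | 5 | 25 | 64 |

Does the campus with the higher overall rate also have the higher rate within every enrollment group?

Full-time: the satellite campus 35/53 = 66.0%, the downtown campus 5/6 = 83.3% → the downtown campus
Part-time: the satellite campus 1/5 = 20.0%, the downtown campus 25/64 = 39.1% → the downtown campus
Overall: the satellite campus 36/58 = 62.1%, the downtown campus 30/70 = 42.9% → the satellite campus
The downtown campus wins each enrollment group but the satellite campus wins overall — the comparison reverses. The downtown campus's students skew toward part-time, which has a lower base rate.

No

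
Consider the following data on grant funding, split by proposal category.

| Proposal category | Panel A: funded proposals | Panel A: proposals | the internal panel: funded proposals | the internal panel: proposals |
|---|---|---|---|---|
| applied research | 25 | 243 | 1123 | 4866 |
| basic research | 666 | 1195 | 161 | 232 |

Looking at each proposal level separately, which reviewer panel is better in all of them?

Applied research: Panel A 25/243 = 10.3%, the internal panel 1123/4866 = 23.1% → the internal panel
Basic research: Panel A 666/1195 = 55.7%, the internal panel 161/232 = 69.4% → the internal panel
The internal panel has the higher rate in both groups.

the internal panel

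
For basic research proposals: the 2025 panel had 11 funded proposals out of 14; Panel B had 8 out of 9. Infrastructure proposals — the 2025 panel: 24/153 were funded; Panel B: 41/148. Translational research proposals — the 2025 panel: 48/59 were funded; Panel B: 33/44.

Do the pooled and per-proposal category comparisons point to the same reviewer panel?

No

Basic research: the 2025 panel 11/14 = 78.6%, Panel B 8/9 = 88.9% → Panel B
Infrastructure: the 2025 panel 24/153 = 15.7%, Panel B 41/148 = 27.7% → Panel B
Translational research: the 2025 panel 48/59 = 81.4%, Panel B 33/44 = 75.0% → the 2025 panel
Overall: the 2025 panel 83/226 = 36.7%, Panel B 82/201 = 40.8% → Panel B
Neither sweeps: the 2025 panel wins 1 of 3 groups, Panel B wins 2. Panel B wins overall but not every group — no Simpson reversal.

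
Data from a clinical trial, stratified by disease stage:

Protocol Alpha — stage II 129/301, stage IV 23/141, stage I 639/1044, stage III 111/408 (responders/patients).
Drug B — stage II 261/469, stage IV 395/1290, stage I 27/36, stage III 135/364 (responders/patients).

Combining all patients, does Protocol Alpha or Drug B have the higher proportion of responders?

Stage II: Protocol Alpha 129/301 = 42.9%, Drug B 261/469 = 55.7% → Drug B
Stage IV: Protocol Alpha 23/141 = 16.3%, Drug B 395/1290 = 30.6% → Drug B
Stage I: Protocol Alpha 639/1044 = 61.2%, Drug B 27/36 = 75.0% → Drug B
Stage III: Protocol Alpha 111/408 = 27.2%, Drug B 135/364 = 37.1% → Drug B
Overall: Protocol Alpha 902/1894 = 47.6%, Drug B 818/2159 = 37.9% → Protocol Alpha
(Drug B wins every disease group but Protocol Alpha wins overall — Drug B's patients skew toward the low-rate stage IV group.)

Protocol Alpha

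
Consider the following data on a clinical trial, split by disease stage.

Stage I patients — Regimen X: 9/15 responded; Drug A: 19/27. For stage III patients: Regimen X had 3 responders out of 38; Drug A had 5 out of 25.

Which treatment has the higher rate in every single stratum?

Drug A

Stage I: Regimen X 9/15 = 60.0%, Drug A 19/27 = 70.4% → Drug A
Stage III: Regimen X 3/38 = 7.9%, Drug A 5/25 = 20.0% → Drug A
Drug A has the higher rate in both groups.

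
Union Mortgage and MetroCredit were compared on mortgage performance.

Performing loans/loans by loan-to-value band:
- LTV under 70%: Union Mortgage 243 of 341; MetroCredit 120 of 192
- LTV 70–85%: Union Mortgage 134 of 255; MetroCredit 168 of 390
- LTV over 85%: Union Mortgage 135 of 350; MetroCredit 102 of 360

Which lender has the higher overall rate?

Union Mortgage

LTV under 70%: Union Mortgage 243/341 = 71.3%, MetroCredit 120/192 = 62.5% → Union Mortgage
LTV 70–85%: Union Mortgage 134/255 = 52.5%, MetroCredit 168/390 = 43.1% → Union Mortgage
LTV over 85%: Union Mortgage 135/350 = 38.6%, MetroCredit 102/360 = 28.3% → Union Mortgage
Overall: Union Mortgage 512/946 = 54.1%, MetroCredit 390/942 = 41.4% → Union Mortgage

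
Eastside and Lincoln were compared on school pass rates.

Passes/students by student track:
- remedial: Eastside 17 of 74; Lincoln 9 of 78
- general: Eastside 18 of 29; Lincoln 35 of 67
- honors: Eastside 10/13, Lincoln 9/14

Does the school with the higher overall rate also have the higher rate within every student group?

Remedial: Eastside 17/74 = 23.0%, Lincoln 9/78 = 11.5% → Eastside
General: Eastside 18/29 = 62.1%, Lincoln 35/67 = 52.2% → Eastside
Honors: Eastside 10/13 = 76.9%, Lincoln 9/14 = 64.3% → Eastside
Overall: Eastside 45/116 = 38.8%, Lincoln 53/159 = 33.3% → Eastside
Eastside wins overall and in every student group — no reversal.

Yes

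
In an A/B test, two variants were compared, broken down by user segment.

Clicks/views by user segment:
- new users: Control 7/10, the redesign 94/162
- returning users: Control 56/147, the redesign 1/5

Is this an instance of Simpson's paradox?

New users: Control 7/10 = 70.0%, the redesign 94/162 = 58.0% → Control
Returning users: Control 56/147 = 38.1%, the redesign 1/5 = 20.0% → Control
Overall: Control 63/157 = 40.1%, the redesign 95/167 = 56.9% → the redesign
Control wins each user group but the redesign wins overall — the comparison reverses. Control's views skew toward returning users, which has a lower base rate.

Yes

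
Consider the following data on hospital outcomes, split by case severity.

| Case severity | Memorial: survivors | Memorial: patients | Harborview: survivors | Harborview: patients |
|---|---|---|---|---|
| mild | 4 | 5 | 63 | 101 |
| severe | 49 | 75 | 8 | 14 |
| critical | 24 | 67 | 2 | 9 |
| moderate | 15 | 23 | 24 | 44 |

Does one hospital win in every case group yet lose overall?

Yes

Mild: Memorial 4/5 = 80.0%, Harborview 63/101 = 62.4% → Memorial
Severe: Memorial 49/75 = 65.3%, Harborview 8/14 = 57.1% → Memorial
Critical: Memorial 24/67 = 35.8%, Harborview 2/9 = 22.2% → Memorial
Moderate: Memorial 15/23 = 65.2%, Harborview 24/44 = 54.5% → Memorial
Overall: Memorial 92/170 = 54.1%, Harborview 97/168 = 57.7% → Harborview
Memorial wins each case group but Harborview wins overall — the comparison reverses. Memorial's patients skew toward critical, which has a lower base rate.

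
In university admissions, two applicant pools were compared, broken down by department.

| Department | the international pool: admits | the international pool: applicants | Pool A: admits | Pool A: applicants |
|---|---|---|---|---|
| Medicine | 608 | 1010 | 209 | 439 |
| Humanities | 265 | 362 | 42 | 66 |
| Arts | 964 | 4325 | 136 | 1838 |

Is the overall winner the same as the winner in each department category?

Yes

Medicine: the international pool 608/1010 = 60.2%, Pool A 209/439 = 47.6% → the international pool
Humanities: the international pool 265/362 = 73.2%, Pool A 42/66 = 63.6% → the international pool
Arts: the international pool 964/4325 = 22.3%, Pool A 136/1838 = 7.4% → the international pool
Overall: the international pool 1837/5697 = 32.2%, Pool A 387/2343 = 16.5% → the international pool
The international pool wins overall and in every department group — no reversal.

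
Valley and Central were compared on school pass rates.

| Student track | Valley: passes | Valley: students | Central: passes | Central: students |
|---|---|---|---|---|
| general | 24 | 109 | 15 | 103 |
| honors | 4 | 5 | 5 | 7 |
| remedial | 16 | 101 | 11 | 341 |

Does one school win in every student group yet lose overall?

No

General: Valley 24/109 = 22.0%, Central 15/103 = 14.6% → Valley
Honors: Valley 4/5 = 80.0%, Central 5/7 = 71.4% → Valley
Remedial: Valley 16/101 = 15.8%, Central 11/341 = 3.2% → Valley
Overall: Valley 44/215 = 20.5%, Central 31/451 = 6.9% → Valley
Valley wins overall and in every student group — no reversal.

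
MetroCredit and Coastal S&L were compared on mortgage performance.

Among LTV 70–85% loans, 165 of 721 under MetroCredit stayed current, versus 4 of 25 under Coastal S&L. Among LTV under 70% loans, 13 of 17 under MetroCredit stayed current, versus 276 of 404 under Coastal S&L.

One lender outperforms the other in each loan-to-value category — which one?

MetroCredit

LTV 70–85%: MetroCredit 165/721 = 22.9%, Coastal S&L 4/25 = 16.0% → MetroCredit
LTV under 70%: MetroCredit 13/17 = 76.5%, Coastal S&L 276/404 = 68.3% → MetroCredit
MetroCredit has the higher rate in both groups.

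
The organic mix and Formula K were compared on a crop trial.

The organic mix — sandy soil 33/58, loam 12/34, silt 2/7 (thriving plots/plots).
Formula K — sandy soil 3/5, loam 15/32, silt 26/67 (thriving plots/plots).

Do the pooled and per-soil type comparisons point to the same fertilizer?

No

Sandy soil: the organic mix 33/58 = 56.9%, Formula K 3/5 = 60.0% → Formula K
Loam: the organic mix 12/34 = 35.3%, Formula K 15/32 = 46.9% → Formula K
Silt: the organic mix 2/7 = 28.6%, Formula K 26/67 = 38.8% → Formula K
Overall: the organic mix 47/99 = 47.5%, Formula K 44/104 = 42.3% → the organic mix
Formula K wins each soil group but the organic mix wins overall — the comparison reverses. Formula K's plots skew toward silt, which has a lower base rate.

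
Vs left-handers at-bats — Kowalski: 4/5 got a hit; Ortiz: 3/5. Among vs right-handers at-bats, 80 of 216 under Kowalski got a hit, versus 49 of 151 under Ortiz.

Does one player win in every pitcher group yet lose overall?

No

Vs left-handers: Kowalski 4/5 = 80.0%, Ortiz 3/5 = 60.0% → Kowalski
Vs right-handers: Kowalski 80/216 = 37.0%, Ortiz 49/151 = 32.5% → Kowalski
Overall: Kowalski 84/221 = 38.0%, Ortiz 52/156 = 33.3% → Kowalski
Kowalski wins overall and in every pitcher group — no reversal.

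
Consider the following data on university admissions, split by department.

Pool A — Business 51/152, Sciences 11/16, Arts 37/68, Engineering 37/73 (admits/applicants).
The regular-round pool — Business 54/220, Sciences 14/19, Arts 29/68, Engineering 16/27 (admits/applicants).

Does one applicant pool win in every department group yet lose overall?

No

Business: Pool A 51/152 = 33.6%, the regular-round pool 54/220 = 24.5% → Pool A
Sciences: Pool A 11/16 = 68.8%, the regular-round pool 14/19 = 73.7% → the regular-round pool
Arts: Pool A 37/68 = 54.4%, the regular-round pool 29/68 = 42.6% → Pool A
Engineering: Pool A 37/73 = 50.7%, the regular-round pool 16/27 = 59.3% → the regular-round pool
Overall: Pool A 136/309 = 44.0%, the regular-round pool 113/334 = 33.8% → Pool A
Neither sweeps: Pool A wins 2 of 4 groups, the regular-round pool wins 2. Pool A wins overall but not every group — no Simpson reversal.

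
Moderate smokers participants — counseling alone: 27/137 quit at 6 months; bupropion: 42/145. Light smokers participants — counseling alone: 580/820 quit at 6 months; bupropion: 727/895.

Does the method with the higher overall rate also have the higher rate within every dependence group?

Moderate smokers: counseling alone 27/137 = 19.7%, bupropion 42/145 = 29.0% → bupropion
Light smokers: counseling alone 580/820 = 70.7%, bupropion 727/895 = 81.2% → bupropion
Overall: counseling alone 607/957 = 63.4%, bupropion 769/1040 = 73.9% → bupropion
Bupropion wins overall and in every dependence group — no reversal.

Yes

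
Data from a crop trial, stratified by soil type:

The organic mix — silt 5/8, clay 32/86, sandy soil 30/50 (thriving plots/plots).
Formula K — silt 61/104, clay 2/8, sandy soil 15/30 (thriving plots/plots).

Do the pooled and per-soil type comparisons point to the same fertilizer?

No

Silt: the organic mix 5/8 = 62.5%, Formula K 61/104 = 58.7% → the organic mix
Clay: the organic mix 32/86 = 37.2%, Formula K 2/8 = 25.0% → the organic mix
Sandy soil: the organic mix 30/50 = 60.0%, Formula K 15/30 = 50.0% → the organic mix
Overall: the organic mix 67/144 = 46.5%, Formula K 78/142 = 54.9% → Formula K
The organic mix wins each soil group but Formula K wins overall — the comparison reverses. The organic mix's plots skew toward clay, which has a lower base rate.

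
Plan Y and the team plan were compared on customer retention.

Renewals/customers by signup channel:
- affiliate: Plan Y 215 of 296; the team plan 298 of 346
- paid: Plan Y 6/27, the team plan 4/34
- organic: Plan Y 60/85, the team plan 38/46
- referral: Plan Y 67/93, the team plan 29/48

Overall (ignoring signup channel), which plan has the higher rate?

the team plan

Affiliate: Plan Y 215/296 = 72.6%, the team plan 298/346 = 86.1% → the team plan
Paid: Plan Y 6/27 = 22.2%, the team plan 4/34 = 11.8% → Plan Y
Organic: Plan Y 60/85 = 70.6%, the team plan 38/46 = 82.6% → the team plan
Referral: Plan Y 67/93 = 72.0%, the team plan 29/48 = 60.4% → Plan Y
Overall: Plan Y 348/501 = 69.5%, the team plan 369/474 = 77.8% → the team plan
(Neither sweeps every signup group, but the team plan has the higher pooled rate.)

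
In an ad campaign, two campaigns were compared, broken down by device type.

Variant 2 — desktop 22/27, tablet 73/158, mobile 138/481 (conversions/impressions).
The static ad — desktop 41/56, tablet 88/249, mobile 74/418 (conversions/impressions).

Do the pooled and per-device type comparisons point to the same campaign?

Desktop: Variant 2 22/27 = 81.5%, the static ad 41/56 = 73.2% → Variant 2
Tablet: Variant 2 73/158 = 46.2%, the static ad 88/249 = 35.3% → Variant 2
Mobile: Variant 2 138/481 = 28.7%, the static ad 74/418 = 17.7% → Variant 2
Overall: Variant 2 233/666 = 35.0%, the static ad 203/723 = 28.1% → Variant 2
Variant 2 wins overall and in every device group — no reversal.

Yes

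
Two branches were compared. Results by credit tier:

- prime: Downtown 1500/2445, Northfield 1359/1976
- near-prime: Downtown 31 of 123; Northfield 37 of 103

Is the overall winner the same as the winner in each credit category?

Yes

Prime: Downtown 1500/2445 = 61.3%, Northfield 1359/1976 = 68.8% → Northfield
Near-prime: Downtown 31/123 = 25.2%, Northfield 37/103 = 35.9% → Northfield
Overall: Downtown 1531/2568 = 59.6%, Northfield 1396/2079 = 67.1% → Northfield
Northfield wins overall and in every credit group — no reversal.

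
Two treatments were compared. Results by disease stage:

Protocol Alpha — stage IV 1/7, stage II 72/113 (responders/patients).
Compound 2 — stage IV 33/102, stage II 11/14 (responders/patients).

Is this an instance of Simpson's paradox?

Yes

Stage IV: Protocol Alpha 1/7 = 14.3%, Compound 2 33/102 = 32.4% → Compound 2
Stage II: Protocol Alpha 72/113 = 63.7%, Compound 2 11/14 = 78.6% → Compound 2
Overall: Protocol Alpha 73/120 = 60.8%, Compound 2 44/116 = 37.9% → Protocol Alpha
Compound 2 wins each disease group but Protocol Alpha wins overall — the comparison reverses. Compound 2's patients skew toward stage IV, which has a lower base rate.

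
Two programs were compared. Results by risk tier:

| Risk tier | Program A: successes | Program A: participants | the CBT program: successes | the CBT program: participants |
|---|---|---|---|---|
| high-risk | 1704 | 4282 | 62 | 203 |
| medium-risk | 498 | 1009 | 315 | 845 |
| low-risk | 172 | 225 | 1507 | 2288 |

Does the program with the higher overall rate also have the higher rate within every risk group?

High-risk: Program A 1704/4282 = 39.8%, the CBT program 62/203 = 30.5% → Program A
Medium-risk: Program A 498/1009 = 49.4%, the CBT program 315/845 = 37.3% → Program A
Low-risk: Program A 172/225 = 76.4%, the CBT program 1507/2288 = 65.9% → Program A
Overall: Program A 2374/5516 = 43.0%, the CBT program 1884/3336 = 56.5% → the CBT program
Program A wins each risk group but the CBT program wins overall — the comparison reverses. Program A's participants skew toward high-risk, which has a lower base rate.

No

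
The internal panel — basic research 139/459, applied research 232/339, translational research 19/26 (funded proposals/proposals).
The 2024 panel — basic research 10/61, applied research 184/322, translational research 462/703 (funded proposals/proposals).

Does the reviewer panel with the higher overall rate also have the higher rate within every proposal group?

No

Basic research: the internal panel 139/459 = 30.3%, the 2024 panel 10/61 = 16.4% → the internal panel
Applied research: the internal panel 232/339 = 68.4%, the 2024 panel 184/322 = 57.1% → the internal panel
Translational research: the internal panel 19/26 = 73.1%, the 2024 panel 462/703 = 65.7% → the internal panel
Overall: the internal panel 390/824 = 47.3%, the 2024 panel 656/1086 = 60.4% → the 2024 panel
The internal panel wins each proposal group but the 2024 panel wins overall — the comparison reverses. The internal panel's proposals skew toward basic research, which has a lower base rate.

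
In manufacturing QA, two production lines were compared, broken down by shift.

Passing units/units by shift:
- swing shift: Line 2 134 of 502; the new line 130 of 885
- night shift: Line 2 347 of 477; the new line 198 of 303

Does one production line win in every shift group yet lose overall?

No

Swing shift: Line 2 134/502 = 26.7%, the new line 130/885 = 14.7% → Line 2
Night shift: Line 2 347/477 = 72.7%, the new line 198/303 = 65.3% → Line 2
Overall: Line 2 481/979 = 49.1%, the new line 328/1188 = 27.6% → Line 2
Line 2 wins overall and in every shift group — no reversal.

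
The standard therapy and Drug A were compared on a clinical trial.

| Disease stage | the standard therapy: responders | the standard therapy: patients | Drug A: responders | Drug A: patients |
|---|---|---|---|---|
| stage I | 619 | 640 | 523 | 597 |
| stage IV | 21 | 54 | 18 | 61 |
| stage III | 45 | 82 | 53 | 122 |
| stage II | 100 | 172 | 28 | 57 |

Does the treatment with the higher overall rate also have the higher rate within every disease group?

Yes

Stage I: the standard therapy 619/640 = 96.7%, Drug A 523/597 = 87.6% → the standard therapy
Stage IV: the standard therapy 21/54 = 38.9%, Drug A 18/61 = 29.5% → the standard therapy
Stage III: the standard therapy 45/82 = 54.9%, Drug A 53/122 = 43.4% → the standard therapy
Stage II: the standard therapy 100/172 = 58.1%, Drug A 28/57 = 49.1% → the standard therapy
Overall: the standard therapy 785/948 = 82.8%, Drug A 622/837 = 74.3% → the standard therapy
The standard therapy wins overall and in every disease group — no reversal.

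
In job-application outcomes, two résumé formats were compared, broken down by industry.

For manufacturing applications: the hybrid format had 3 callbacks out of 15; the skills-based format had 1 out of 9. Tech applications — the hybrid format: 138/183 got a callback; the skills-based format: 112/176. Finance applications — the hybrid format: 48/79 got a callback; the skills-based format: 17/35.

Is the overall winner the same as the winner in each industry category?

Manufacturing: the hybrid format 3/15 = 20.0%, the skills-based format 1/9 = 11.1% → the hybrid format
Tech: the hybrid format 138/183 = 75.4%, the skills-based format 112/176 = 63.6% → the hybrid format
Finance: the hybrid format 48/79 = 60.8%, the skills-based format 17/35 = 48.6% → the hybrid format
Overall: the hybrid format 189/277 = 68.2%, the skills-based format 130/220 = 59.1% → the hybrid format
The hybrid format wins overall and in every industry group — no reversal.

Yes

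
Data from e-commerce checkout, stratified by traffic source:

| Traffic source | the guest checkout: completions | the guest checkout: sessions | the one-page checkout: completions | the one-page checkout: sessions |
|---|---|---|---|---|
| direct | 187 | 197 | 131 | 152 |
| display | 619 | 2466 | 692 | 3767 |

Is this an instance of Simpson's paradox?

Direct: the guest checkout 187/197 = 94.9%, the one-page checkout 131/152 = 86.2% → the guest checkout
Display: the guest checkout 619/2466 = 25.1%, the one-page checkout 692/3767 = 18.4% → the guest checkout
Overall: the guest checkout 806/2663 = 30.3%, the one-page checkout 823/3919 = 21.0% → the guest checkout
The guest checkout wins overall and in every traffic group — no reversal.

No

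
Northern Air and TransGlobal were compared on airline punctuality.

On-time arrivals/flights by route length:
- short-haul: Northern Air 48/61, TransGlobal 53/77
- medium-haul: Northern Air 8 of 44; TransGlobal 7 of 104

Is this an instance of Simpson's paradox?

Short-haul: Northern Air 48/61 = 78.7%, TransGlobal 53/77 = 68.8% → Northern Air
Medium-haul: Northern Air 8/44 = 18.2%, TransGlobal 7/104 = 6.7% → Northern Air
Overall: Northern Air 56/105 = 53.3%, TransGlobal 60/181 = 33.1% → Northern Air
Northern Air wins overall and in every route group — no reversal.

No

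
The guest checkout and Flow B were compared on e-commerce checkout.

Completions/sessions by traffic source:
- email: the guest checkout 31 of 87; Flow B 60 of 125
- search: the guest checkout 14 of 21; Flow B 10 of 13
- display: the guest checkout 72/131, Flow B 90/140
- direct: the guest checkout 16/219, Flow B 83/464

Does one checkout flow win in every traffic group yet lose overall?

No

Email: the guest checkout 31/87 = 35.6%, Flow B 60/125 = 48.0% → Flow B
Search: the guest checkout 14/21 = 66.7%, Flow B 10/13 = 76.9% → Flow B
Display: the guest checkout 72/131 = 55.0%, Flow B 90/140 = 64.3% → Flow B
Direct: the guest checkout 16/219 = 7.3%, Flow B 83/464 = 17.9% → Flow B
Overall: the guest checkout 133/458 = 29.0%, Flow B 243/742 = 32.7% → Flow B
Flow B wins overall and in every traffic group — no reversal.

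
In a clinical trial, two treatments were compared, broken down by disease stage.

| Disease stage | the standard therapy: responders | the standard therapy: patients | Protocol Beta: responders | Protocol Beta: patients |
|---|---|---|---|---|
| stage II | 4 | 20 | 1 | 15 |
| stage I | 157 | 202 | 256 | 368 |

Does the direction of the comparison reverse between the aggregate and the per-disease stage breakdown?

Stage II: the standard therapy 4/20 = 20.0%, Protocol Beta 1/15 = 6.7% → the standard therapy
Stage I: the standard therapy 157/202 = 77.7%, Protocol Beta 256/368 = 69.6% → the standard therapy
Overall: the standard therapy 161/222 = 72.5%, Protocol Beta 257/383 = 67.1% → the standard therapy
The standard therapy wins overall and in every disease group — no reversal.

No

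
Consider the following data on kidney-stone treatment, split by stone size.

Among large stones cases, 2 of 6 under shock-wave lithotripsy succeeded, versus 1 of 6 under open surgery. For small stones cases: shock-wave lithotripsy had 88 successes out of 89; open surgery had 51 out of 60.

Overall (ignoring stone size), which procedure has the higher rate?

Large stones: shock-wave lithotripsy 2/6 = 33.3%, open surgery 1/6 = 16.7% → shock-wave lithotripsy
Small stones: shock-wave lithotripsy 88/89 = 98.9%, open surgery 51/60 = 85.0% → shock-wave lithotripsy
Overall: shock-wave lithotripsy 90/95 = 94.7%, open surgery 52/66 = 78.8% → shock-wave lithotripsy

shock-wave lithotripsy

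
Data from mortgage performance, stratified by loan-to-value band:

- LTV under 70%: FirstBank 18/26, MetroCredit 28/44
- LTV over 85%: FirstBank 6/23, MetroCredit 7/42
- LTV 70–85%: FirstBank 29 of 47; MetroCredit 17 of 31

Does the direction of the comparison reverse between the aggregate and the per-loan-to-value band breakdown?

LTV under 70%: FirstBank 18/26 = 69.2%, MetroCredit 28/44 = 63.6% → FirstBank
LTV over 85%: FirstBank 6/23 = 26.1%, MetroCredit 7/42 = 16.7% → FirstBank
LTV 70–85%: FirstBank 29/47 = 61.7%, MetroCredit 17/31 = 54.8% → FirstBank
Overall: FirstBank 53/96 = 55.2%, MetroCredit 52/117 = 44.4% → FirstBank
FirstBank wins overall and in every loan-to-value group — no reversal.

No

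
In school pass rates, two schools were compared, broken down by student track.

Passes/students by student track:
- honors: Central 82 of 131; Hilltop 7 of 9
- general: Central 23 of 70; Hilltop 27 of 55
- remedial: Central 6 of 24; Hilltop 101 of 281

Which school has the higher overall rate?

Honors: Central 82/131 = 62.6%, Hilltop 7/9 = 77.8% → Hilltop
General: Central 23/70 = 32.9%, Hilltop 27/55 = 49.1% → Hilltop
Remedial: Central 6/24 = 25.0%, Hilltop 101/281 = 35.9% → Hilltop
Overall: Central 111/225 = 49.3%, Hilltop 135/345 = 39.1% → Central
(Hilltop wins every student group but Central wins overall — Hilltop's students skew toward the low-rate remedial group.)

Central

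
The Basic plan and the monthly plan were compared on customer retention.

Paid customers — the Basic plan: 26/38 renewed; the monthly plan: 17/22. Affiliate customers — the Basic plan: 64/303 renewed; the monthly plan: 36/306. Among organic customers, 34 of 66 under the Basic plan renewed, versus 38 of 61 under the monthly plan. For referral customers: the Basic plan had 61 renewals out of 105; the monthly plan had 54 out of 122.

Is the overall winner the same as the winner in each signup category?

Paid: the Basic plan 26/38 = 68.4%, the monthly plan 17/22 = 77.3% → the monthly plan
Affiliate: the Basic plan 64/303 = 21.1%, the monthly plan 36/306 = 11.8% → the Basic plan
Organic: the Basic plan 34/66 = 51.5%, the monthly plan 38/61 = 62.3% → the monthly plan
Referral: the Basic plan 61/105 = 58.1%, the monthly plan 54/122 = 44.3% → the Basic plan
Overall: the Basic plan 185/512 = 36.1%, the monthly plan 145/511 = 28.4% → the Basic plan
Neither sweeps: the Basic plan wins 2 of 4 groups, the monthly plan wins 2. The Basic plan wins overall but not every group — no Simpson reversal.

No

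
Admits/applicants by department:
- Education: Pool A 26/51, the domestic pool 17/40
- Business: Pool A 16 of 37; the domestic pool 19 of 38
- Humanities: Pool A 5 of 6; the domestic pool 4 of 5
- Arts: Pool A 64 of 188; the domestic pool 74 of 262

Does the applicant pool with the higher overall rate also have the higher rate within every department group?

Education: Pool A 26/51 = 51.0%, the domestic pool 17/40 = 42.5% → Pool A
Business: Pool A 16/37 = 43.2%, the domestic pool 19/38 = 50.0% → the domestic pool
Humanities: Pool A 5/6 = 83.3%, the domestic pool 4/5 = 80.0% → Pool A
Arts: Pool A 64/188 = 34.0%, the domestic pool 74/262 = 28.2% → Pool A
Overall: Pool A 111/282 = 39.4%, the domestic pool 114/345 = 33.0% → Pool A
Neither sweeps: Pool A wins 3 of 4 groups, the domestic pool wins 1. Pool A wins overall but not every group — no Simpson reversal.

No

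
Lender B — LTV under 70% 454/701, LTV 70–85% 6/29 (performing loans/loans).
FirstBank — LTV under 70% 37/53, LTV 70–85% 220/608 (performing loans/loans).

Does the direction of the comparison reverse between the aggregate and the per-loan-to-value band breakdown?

Yes

LTV under 70%: Lender B 454/701 = 64.8%, FirstBank 37/53 = 69.8% → FirstBank
LTV 70–85%: Lender B 6/29 = 20.7%, FirstBank 220/608 = 36.2% → FirstBank
Overall: Lender B 460/730 = 63.0%, FirstBank 257/661 = 38.9% → Lender B
FirstBank wins each loan-to-value group but Lender B wins overall — the comparison reverses. FirstBank's loans skew toward LTV 70–85%, which has a lower base rate.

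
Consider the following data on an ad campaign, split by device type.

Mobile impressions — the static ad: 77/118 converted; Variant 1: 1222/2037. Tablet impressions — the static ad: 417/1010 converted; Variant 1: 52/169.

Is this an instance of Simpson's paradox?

Mobile: the static ad 77/118 = 65.3%, Variant 1 1222/2037 = 60.0% → the static ad
Tablet: the static ad 417/1010 = 41.3%, Variant 1 52/169 = 30.8% → the static ad
Overall: the static ad 494/1128 = 43.8%, Variant 1 1274/2206 = 57.8% → Variant 1
The static ad wins each device group but Variant 1 wins overall — the comparison reverses. The static ad's impressions skew toward tablet, which has a lower base rate.

Yes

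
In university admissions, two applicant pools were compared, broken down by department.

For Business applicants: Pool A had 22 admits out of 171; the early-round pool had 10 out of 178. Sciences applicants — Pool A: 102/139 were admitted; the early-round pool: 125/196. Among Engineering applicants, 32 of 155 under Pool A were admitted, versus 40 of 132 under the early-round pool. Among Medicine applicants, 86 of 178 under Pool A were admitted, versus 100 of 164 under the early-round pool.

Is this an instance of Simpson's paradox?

No

Business: Pool A 22/171 = 12.9%, the early-round pool 10/178 = 5.6% → Pool A
Sciences: Pool A 102/139 = 73.4%, the early-round pool 125/196 = 63.8% → Pool A
Engineering: Pool A 32/155 = 20.6%, the early-round pool 40/132 = 30.3% → the early-round pool
Medicine: Pool A 86/178 = 48.3%, the early-round pool 100/164 = 61.0% → the early-round pool
Overall: Pool A 242/643 = 37.6%, the early-round pool 275/670 = 41.0% → the early-round pool
Neither sweeps: Pool A wins 2 of 4 groups, the early-round pool wins 2. The early-round pool wins overall but not every group — no Simpson reversal.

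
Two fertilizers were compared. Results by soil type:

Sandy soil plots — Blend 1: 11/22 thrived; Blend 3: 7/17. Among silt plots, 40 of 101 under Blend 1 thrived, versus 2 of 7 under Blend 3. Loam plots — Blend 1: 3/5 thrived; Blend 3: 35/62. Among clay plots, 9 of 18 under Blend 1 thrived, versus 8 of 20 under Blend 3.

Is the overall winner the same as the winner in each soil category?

No

Sandy soil: Blend 1 11/22 = 50.0%, Blend 3 7/17 = 41.2% → Blend 1
Silt: Blend 1 40/101 = 39.6%, Blend 3 2/7 = 28.6% → Blend 1
Loam: Blend 1 3/5 = 60.0%, Blend 3 35/62 = 56.5% → Blend 1
Clay: Blend 1 9/18 = 50.0%, Blend 3 8/20 = 40.0% → Blend 1
Overall: Blend 1 63/146 = 43.2%, Blend 3 52/106 = 49.1% → Blend 3
Blend 1 wins each soil group but Blend 3 wins overall — the comparison reverses. Blend 1's plots skew toward silt, which has a lower base rate.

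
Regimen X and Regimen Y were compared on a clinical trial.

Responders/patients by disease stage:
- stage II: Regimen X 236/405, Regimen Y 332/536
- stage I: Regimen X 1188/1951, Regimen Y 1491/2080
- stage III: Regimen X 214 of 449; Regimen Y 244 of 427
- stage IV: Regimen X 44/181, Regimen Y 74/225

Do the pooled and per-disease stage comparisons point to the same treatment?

Stage II: Regimen X 236/405 = 58.3%, Regimen Y 332/536 = 61.9% → Regimen Y
Stage I: Regimen X 1188/1951 = 60.9%, Regimen Y 1491/2080 = 71.7% → Regimen Y
Stage III: Regimen X 214/449 = 47.7%, Regimen Y 244/427 = 57.1% → Regimen Y
Stage IV: Regimen X 44/181 = 24.3%, Regimen Y 74/225 = 32.9% → Regimen Y
Overall: Regimen X 1682/2986 = 56.3%, Regimen Y 2141/3268 = 65.5% → Regimen Y
Regimen Y wins overall and in every disease group — no reversal.

Yes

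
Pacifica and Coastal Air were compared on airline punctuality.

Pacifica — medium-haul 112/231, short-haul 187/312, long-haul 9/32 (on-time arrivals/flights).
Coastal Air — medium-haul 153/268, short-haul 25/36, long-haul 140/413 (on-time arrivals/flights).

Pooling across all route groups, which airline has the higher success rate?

Medium-haul: Pacifica 112/231 = 48.5%, Coastal Air 153/268 = 57.1% → Coastal Air
Short-haul: Pacifica 187/312 = 59.9%, Coastal Air 25/36 = 69.4% → Coastal Air
Long-haul: Pacifica 9/32 = 28.1%, Coastal Air 140/413 = 33.9% → Coastal Air
Overall: Pacifica 308/575 = 53.6%, Coastal Air 318/717 = 44.4% → Pacifica
(Coastal Air wins every route group but Pacifica wins overall — Coastal Air's flights skew toward the low-rate long-haul group.)

Pacifica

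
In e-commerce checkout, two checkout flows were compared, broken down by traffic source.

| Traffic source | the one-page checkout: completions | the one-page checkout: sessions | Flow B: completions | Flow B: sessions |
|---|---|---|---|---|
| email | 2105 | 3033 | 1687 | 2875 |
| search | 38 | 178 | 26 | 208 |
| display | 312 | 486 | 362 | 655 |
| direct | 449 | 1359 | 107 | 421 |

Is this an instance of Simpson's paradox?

Email: the one-page checkout 2105/3033 = 69.4%, Flow B 1687/2875 = 58.7% → the one-page checkout
Search: the one-page checkout 38/178 = 21.3%, Flow B 26/208 = 12.5% → the one-page checkout
Display: the one-page checkout 312/486 = 64.2%, Flow B 362/655 = 55.3% → the one-page checkout
Direct: the one-page checkout 449/1359 = 33.0%, Flow B 107/421 = 25.4% → the one-page checkout
Overall: the one-page checkout 2904/5056 = 57.4%, Flow B 2182/4159 = 52.5% → the one-page checkout
The one-page checkout wins overall and in every traffic group — no reversal.

No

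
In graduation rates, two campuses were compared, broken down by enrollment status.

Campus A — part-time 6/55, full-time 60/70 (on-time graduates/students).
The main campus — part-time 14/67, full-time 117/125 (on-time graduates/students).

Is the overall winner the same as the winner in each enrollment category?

Yes

Part-time: Campus A 6/55 = 10.9%, the main campus 14/67 = 20.9% → the main campus
Full-time: Campus A 60/70 = 85.7%, the main campus 117/125 = 93.6% → the main campus
Overall: Campus A 66/125 = 52.8%, the main campus 131/192 = 68.2% → the main campus
The main campus wins overall and in every enrollment group — no reversal.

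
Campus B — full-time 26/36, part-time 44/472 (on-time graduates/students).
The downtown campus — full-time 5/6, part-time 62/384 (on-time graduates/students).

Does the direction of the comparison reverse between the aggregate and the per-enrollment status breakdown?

No

Full-time: Campus B 26/36 = 72.2%, the downtown campus 5/6 = 83.3% → the downtown campus
Part-time: Campus B 44/472 = 9.3%, the downtown campus 62/384 = 16.1% → the downtown campus
Overall: Campus B 70/508 = 13.8%, the downtown campus 67/390 = 17.2% → the downtown campus
The downtown campus wins overall and in every enrollment group — no reversal.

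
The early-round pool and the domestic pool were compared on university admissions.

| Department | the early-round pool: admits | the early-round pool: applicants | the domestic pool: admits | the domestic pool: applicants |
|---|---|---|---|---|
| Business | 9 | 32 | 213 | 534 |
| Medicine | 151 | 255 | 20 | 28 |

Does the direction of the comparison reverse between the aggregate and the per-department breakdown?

Business: the early-round pool 9/32 = 28.1%, the domestic pool 213/534 = 39.9% → the domestic pool
Medicine: the early-round pool 151/255 = 59.2%, the domestic pool 20/28 = 71.4% → the domestic pool
Overall: the early-round pool 160/287 = 55.7%, the domestic pool 233/562 = 41.5% → the early-round pool
The domestic pool wins each department group but the early-round pool wins overall — the comparison reverses. The domestic pool's applicants skew toward Business, which has a lower base rate.

Yes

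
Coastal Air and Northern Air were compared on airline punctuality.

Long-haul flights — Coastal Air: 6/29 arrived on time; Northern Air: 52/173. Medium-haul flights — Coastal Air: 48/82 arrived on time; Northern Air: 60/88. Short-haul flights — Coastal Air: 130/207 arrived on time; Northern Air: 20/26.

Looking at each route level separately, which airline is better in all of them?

Long-haul: Coastal Air 6/29 = 20.7%, Northern Air 52/173 = 30.1% → Northern Air
Medium-haul: Coastal Air 48/82 = 58.5%, Northern Air 60/88 = 68.2% → Northern Air
Short-haul: Coastal Air 130/207 = 62.8%, Northern Air 20/26 = 76.9% → Northern Air
Northern Air has the higher rate in all 3 groups.

Northern Air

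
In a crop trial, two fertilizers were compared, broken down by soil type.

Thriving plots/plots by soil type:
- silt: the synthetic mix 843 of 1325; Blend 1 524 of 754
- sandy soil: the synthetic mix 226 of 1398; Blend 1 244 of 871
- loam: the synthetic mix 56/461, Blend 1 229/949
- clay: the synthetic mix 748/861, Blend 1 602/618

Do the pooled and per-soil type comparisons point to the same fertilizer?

Silt: the synthetic mix 843/1325 = 63.6%, Blend 1 524/754 = 69.5% → Blend 1
Sandy soil: the synthetic mix 226/1398 = 16.2%, Blend 1 244/871 = 28.0% → Blend 1
Loam: the synthetic mix 56/461 = 12.1%, Blend 1 229/949 = 24.1% → Blend 1
Clay: the synthetic mix 748/861 = 86.9%, Blend 1 602/618 = 97.4% → Blend 1
Overall: the synthetic mix 1873/4045 = 46.3%, Blend 1 1599/3192 = 50.1% → Blend 1
Blend 1 wins overall and in every soil group — no reversal.

Yes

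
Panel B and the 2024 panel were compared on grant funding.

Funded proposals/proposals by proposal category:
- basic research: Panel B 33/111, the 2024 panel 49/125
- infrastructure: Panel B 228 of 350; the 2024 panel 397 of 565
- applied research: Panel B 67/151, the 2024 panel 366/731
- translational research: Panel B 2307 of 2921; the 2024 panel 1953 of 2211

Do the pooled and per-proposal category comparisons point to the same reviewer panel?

Yes

Basic research: Panel B 33/111 = 29.7%, the 2024 panel 49/125 = 39.2% → the 2024 panel
Infrastructure: Panel B 228/350 = 65.1%, the 2024 panel 397/565 = 70.3% → the 2024 panel
Applied research: Panel B 67/151 = 44.4%, the 2024 panel 366/731 = 50.1% → the 2024 panel
Translational research: Panel B 2307/2921 = 79.0%, the 2024 panel 1953/2211 = 88.3% → the 2024 panel
Overall: Panel B 2635/3533 = 74.6%, the 2024 panel 2765/3632 = 76.1% → the 2024 panel
The 2024 panel wins overall and in every proposal group — no reversal.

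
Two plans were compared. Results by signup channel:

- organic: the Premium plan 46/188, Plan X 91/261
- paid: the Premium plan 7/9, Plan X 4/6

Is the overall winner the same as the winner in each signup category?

Organic: the Premium plan 46/188 = 24.5%, Plan X 91/261 = 34.9% → Plan X
Paid: the Premium plan 7/9 = 77.8%, Plan X 4/6 = 66.7% → the Premium plan
Overall: the Premium plan 53/197 = 26.9%, Plan X 95/267 = 35.6% → Plan X
Neither sweeps: the Premium plan wins 1 of 2 groups, Plan X wins 1. Plan X wins overall but not every group — no Simpson reversal.

No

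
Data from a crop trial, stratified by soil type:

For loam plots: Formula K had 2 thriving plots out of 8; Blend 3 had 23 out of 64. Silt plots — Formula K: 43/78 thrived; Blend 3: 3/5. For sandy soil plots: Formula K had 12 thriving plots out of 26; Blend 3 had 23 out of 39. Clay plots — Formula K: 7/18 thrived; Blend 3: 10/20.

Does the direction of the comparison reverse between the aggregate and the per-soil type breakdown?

Loam: Formula K 2/8 = 25.0%, Blend 3 23/64 = 35.9% → Blend 3
Silt: Formula K 43/78 = 55.1%, Blend 3 3/5 = 60.0% → Blend 3
Sandy soil: Formula K 12/26 = 46.2%, Blend 3 23/39 = 59.0% → Blend 3
Clay: Formula K 7/18 = 38.9%, Blend 3 10/20 = 50.0% → Blend 3
Overall: Formula K 64/130 = 49.2%, Blend 3 59/128 = 46.1% → Formula K
Blend 3 wins each soil group but Formula K wins overall — the comparison reverses. Blend 3's plots skew toward loam, which has a lower base rate.

Yes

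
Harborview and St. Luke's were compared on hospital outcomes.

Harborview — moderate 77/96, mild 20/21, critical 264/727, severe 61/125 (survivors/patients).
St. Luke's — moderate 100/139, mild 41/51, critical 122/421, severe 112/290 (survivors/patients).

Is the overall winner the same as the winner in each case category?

Moderate: Harborview 77/96 = 80.2%, St. Luke's 100/139 = 71.9% → Harborview
Mild: Harborview 20/21 = 95.2%, St. Luke's 41/51 = 80.4% → Harborview
Critical: Harborview 264/727 = 36.3%, St. Luke's 122/421 = 29.0% → Harborview
Severe: Harborview 61/125 = 48.8%, St. Luke's 112/290 = 38.6% → Harborview
Overall: Harborview 422/969 = 43.6%, St. Luke's 375/901 = 41.6% → Harborview
Harborview wins overall and in every case group — no reversal.

Yes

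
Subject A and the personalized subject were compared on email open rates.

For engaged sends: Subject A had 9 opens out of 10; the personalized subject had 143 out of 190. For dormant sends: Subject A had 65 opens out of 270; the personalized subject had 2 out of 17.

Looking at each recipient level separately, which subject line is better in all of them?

Subject A

Engaged: Subject A 9/10 = 90.0%, the personalized subject 143/190 = 75.3% → Subject A
Dormant: Subject A 65/270 = 24.1%, the personalized subject 2/17 = 11.8% → Subject A
Subject A has the higher rate in both groups.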